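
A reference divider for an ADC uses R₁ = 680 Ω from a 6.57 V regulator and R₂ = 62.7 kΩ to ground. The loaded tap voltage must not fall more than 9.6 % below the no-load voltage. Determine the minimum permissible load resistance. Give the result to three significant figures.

R_L(min) ≈ 6.33 kΩ

Output resistance R_th = R₁‖R₂ = (680 × 62700)/63380 = 672.7 Ω.
The fractional drop is R_th/(R_th + R_L); requiring this ≤ 0.0960 gives R_L ≥ R_th(1/0.0960 − 1) = 672.7 × 9.417 = 6.33 kΩ.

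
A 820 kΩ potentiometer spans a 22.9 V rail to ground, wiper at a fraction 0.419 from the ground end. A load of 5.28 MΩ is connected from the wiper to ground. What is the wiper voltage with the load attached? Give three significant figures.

The wiper splits the pot into (1−α)R = 476.4 kΩ above and αR = 343.6 kΩ below.
Lower section ‖ load = 322.6 kΩ.
V_wiper = 22.9 × 322.6/(476.4 + 322.6) = 9.25 V.

V ≈ 9.25 V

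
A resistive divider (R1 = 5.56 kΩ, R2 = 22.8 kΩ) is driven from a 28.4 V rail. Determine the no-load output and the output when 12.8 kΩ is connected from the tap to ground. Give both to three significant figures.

Open-circuit: V = 28.4 × 22.8/(5.56 + 22.8) = 22.8 V.
With the load, R2 becomes R2‖R_L = 8.198 kΩ, so V = 28.4 × 8.198/13.76 = 16.9 V.

Unloaded: 22.8 V; loaded: 16.9 V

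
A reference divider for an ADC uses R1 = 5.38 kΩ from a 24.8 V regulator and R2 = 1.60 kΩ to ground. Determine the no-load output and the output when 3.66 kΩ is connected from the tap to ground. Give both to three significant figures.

Open-circuit: V = 24.8 × 1.60/(5.38 + 1.60) = 5.68 V.
With the load, R2 becomes R2‖R_L = 1.113 kΩ, so V = 24.8 × 1.113/6.493 = 4.25 V.

Unloaded: 5.68 V; loaded: 4.25 V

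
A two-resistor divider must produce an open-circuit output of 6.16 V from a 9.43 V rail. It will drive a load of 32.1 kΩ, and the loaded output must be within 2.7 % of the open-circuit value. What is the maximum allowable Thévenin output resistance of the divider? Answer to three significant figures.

R_th ≤ 891 Ω

Loading drop = R_th/(R_th + R_L) ≤ 0.0270, so R_th ≤ R_L · ε/(1−ε) = 32.1 kΩ × 0.0270/0.9730 = 891 Ω.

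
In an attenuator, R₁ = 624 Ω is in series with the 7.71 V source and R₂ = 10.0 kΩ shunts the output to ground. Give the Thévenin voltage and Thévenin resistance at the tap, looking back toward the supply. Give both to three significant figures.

V_th = 7.26 V, R_th = 587 Ω

V_th is the open-circuit tap voltage: 7.71 × 10000/(624 + 10000) = 7.26 V.
With the supply zeroed, R₁ and R₂ appear in parallel from the tap: R_th = R₁‖R₂ = (624 × 10000)/10620 = 587 Ω.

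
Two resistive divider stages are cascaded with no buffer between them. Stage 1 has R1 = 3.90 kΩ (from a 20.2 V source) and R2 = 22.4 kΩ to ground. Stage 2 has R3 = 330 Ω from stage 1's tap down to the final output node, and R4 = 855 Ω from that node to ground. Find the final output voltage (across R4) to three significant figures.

Stage 2 presents R3+R4 = 1185 Ω as a load on stage 1's tap.
Stage 1's lower leg becomes R2‖(R3+R4) = 1125 Ω, so V_mid = 20.2 × 1125/5025 = 4.524 V.
Stage 2 is itself unloaded: V_out = V_mid × R4/(R3+R4) = 4.524 × 855/1185 = 3.26 V.

V_out ≈ 3.26 V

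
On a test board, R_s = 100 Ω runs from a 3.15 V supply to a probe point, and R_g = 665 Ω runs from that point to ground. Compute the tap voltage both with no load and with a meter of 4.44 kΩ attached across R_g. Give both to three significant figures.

Unloaded: 2.74 V; loaded: 2.69 V

Open-circuit: V = 3.15 × 665/(100 + 665) = 2.74 V.
With the load, R_g becomes R_g‖R_L = 578.4 Ω, so V = 3.15 × 578.4/678.4 = 2.69 V.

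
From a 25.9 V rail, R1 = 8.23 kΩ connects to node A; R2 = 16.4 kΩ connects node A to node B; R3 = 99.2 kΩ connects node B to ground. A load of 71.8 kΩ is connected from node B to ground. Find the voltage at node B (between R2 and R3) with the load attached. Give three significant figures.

V ≈ 16.3 V

At node B, R3 is in parallel with the load: R3‖R_L = 41.65 kΩ.
Below node A the resistance is R2 + (R3‖R_L) = 58.05 kΩ, so V_A = 25.9 × 58.05/66.28 = 22.68 V.
Then V_B = V_A × (R3‖R_L)/(R2 + R3‖R_L) = 22.68 × 41.65/58.05 = 16.3 V.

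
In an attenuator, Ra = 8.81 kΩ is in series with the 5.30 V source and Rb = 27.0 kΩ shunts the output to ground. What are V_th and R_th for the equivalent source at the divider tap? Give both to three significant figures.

V_th is the open-circuit tap voltage: 5.30 × 27.0/(8.81 + 27.0) = 4.00 V.
With the supply zeroed, Ra and Rb appear in parallel from the tap: R_th = Ra‖Rb = (8.81 × 27.0)/35.81 = 6.64 kΩ.

V_th = 4.00 V, R_th = 6.64 kΩ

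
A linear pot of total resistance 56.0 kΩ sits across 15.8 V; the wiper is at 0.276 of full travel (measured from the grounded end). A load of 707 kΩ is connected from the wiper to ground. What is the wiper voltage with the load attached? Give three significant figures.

The wiper splits the pot into (1−α)R = 40.54 kΩ above and αR = 15.46 kΩ below.
Lower section ‖ load = 15.13 kΩ.
V_wiper = 15.8 × 15.13/(40.54 + 15.13) = 4.29 V.

V ≈ 4.29 V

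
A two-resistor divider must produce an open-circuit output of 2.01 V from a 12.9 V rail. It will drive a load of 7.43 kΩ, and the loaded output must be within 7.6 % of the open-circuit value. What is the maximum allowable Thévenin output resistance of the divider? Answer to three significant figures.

R_th ≤ 611 Ω

Loading drop = R_th/(R_th + R_L) ≤ 0.0760, so R_th ≤ R_L · ε/(1−ε) = 7.43 kΩ × 0.0760/0.9240 = 611 Ω.
(Any R1, R2 with R2/(R1+R2) = 0.156 and R1‖R2 ≤ 611 Ω will meet the spec.)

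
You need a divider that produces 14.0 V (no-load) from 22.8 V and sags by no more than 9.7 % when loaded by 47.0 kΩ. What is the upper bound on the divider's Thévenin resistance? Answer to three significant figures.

Loading drop = R_th/(R_th + R_L) ≤ 0.0970, so R_th ≤ R_L · ε/(1−ε) = 47.0 kΩ × 0.0970/0.9030 = 5.05 kΩ.
(Any R1, R2 with R2/(R1+R2) = 0.614 and R1‖R2 ≤ 5.05 kΩ will meet the spec.)

R_th ≤ 5.05 kΩ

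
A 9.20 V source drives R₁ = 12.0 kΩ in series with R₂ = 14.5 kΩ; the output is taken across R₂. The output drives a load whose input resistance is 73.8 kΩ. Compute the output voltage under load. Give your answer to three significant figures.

The load sits in parallel with R₂: R₂‖R_L = (14.5 × 73.8) / (14.5 + 73.8) = 12.12 kΩ.
V_out = 9.20 × 12.12 / (12.0 + 12.12) = 9.20 × 12.12/24.12 = 4.62 V.
(Unloaded it would have been 5.03 V.)

V_out ≈ 4.62 V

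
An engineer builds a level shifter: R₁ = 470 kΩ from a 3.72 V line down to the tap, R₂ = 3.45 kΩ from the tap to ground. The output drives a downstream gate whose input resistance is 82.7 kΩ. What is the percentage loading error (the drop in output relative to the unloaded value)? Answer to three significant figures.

3.98 %

The divider's output (Thévenin) resistance is R₁‖R₂ = 3.425 kΩ.
Fractional drop under load = R_th/(R_th + R_L) = 3.425 / (3.425 + 82.7) = 0.03977.
So the output falls by 3.98 %.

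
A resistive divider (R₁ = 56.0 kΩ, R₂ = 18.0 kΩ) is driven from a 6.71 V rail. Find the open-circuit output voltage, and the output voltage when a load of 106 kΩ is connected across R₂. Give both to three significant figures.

Open-circuit: V = 6.71 × 18.0/(56.0 + 18.0) = 1.63 V.
With the load, R₂ becomes R₂‖R_L = 15.39 kΩ, so V = 6.71 × 15.39/71.39 = 1.45 V.

Unloaded: 1.63 V; loaded: 1.45 V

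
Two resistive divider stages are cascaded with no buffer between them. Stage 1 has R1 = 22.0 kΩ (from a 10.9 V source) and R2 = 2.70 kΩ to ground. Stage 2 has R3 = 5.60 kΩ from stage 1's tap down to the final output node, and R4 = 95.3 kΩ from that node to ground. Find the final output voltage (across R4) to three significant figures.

V_out ≈ 1.10 V

Stage 2 presents R3+R4 = 100.9 kΩ as a load on stage 1's tap.
Stage 1's lower leg becomes R2‖(R3+R4) = 2.630 kΩ, so V_mid = 10.9 × 2.630/24.63 = 1.164 V.
Stage 2 is itself unloaded: V_out = V_mid × R4/(R3+R4) = 1.164 × 95.3/100.9 = 1.10 V.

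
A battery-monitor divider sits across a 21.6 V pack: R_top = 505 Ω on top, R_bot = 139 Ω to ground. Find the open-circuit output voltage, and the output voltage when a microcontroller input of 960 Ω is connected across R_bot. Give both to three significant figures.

Unloaded: 4.66 V; loaded: 4.19 V

Open-circuit: V = 21.6 × 139/(505 + 139) = 4.66 V.
With the load, R_bot becomes R_bot‖R_L = 121.4 Ω, so V = 21.6 × 121.4/626.4 = 4.19 V.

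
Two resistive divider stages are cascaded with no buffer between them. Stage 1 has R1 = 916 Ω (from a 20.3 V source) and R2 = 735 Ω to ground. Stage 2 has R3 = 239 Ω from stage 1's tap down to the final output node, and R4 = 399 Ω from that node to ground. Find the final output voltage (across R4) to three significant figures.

Stage 2 presents R3+R4 = 638.0 Ω as a load on stage 1's tap.
Stage 1's lower leg becomes R2‖(R3+R4) = 341.5 Ω, so V_mid = 20.3 × 341.5/1258 = 5.513 V.
Stage 2 is itself unloaded: V_out = V_mid × R4/(R3+R4) = 5.513 × 399/638.0 = 3.45 V.

V_out ≈ 3.45 V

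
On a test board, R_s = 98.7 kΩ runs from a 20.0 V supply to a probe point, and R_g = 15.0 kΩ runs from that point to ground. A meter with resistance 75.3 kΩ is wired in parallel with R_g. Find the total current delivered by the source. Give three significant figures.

R_g‖R_L = 12.51 kΩ, so the source sees R_s + R_g‖R_L = 111.2 kΩ.
I = 20.0 V / 111.2 kΩ = 0.180 mA.

I ≈ 0.180 mA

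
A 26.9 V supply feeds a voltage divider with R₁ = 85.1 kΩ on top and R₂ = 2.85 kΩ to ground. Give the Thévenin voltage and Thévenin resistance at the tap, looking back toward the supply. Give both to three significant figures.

V_th = 0.872 V, R_th = 2.76 kΩ

V_th is the open-circuit tap voltage: 26.9 × 2.85/(85.1 + 2.85) = 0.872 V.
With the supply zeroed, R₁ and R₂ appear in parallel from the tap: R_th = R₁‖R₂ = (85.1 × 2.85)/87.95 = 2.76 kΩ.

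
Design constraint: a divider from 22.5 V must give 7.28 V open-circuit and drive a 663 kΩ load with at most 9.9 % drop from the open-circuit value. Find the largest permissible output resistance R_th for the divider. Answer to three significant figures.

R_th ≤ 72.8 kΩ

Loading drop = R_th/(R_th + R_L) ≤ 0.0990, so R_th ≤ R_L · ε/(1−ε) = 663 kΩ × 0.0990/0.9010 = 72.8 kΩ.
(Any R1, R2 with R2/(R1+R2) = 0.324 and R1‖R2 ≤ 72.8 kΩ will meet the spec.)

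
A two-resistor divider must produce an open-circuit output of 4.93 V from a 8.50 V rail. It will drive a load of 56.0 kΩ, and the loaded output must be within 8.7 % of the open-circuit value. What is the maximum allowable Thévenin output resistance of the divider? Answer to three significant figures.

R_th ≤ 5.34 kΩ

Loading drop = R_th/(R_th + R_L) ≤ 0.0870, so R_th ≤ R_L · ε/(1−ε) = 56.0 kΩ × 0.0870/0.9130 = 5.34 kΩ.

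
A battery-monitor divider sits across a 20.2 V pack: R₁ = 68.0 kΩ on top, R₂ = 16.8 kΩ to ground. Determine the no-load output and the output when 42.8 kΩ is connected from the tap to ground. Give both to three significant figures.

Open-circuit: V = 20.2 × 16.8/(68.0 + 16.8) = 4.00 V.
With the load, R₂ becomes R₂‖R_L = 12.06 kΩ, so V = 20.2 × 12.06/80.06 = 3.04 V.

Unloaded: 4.00 V; loaded: 3.04 V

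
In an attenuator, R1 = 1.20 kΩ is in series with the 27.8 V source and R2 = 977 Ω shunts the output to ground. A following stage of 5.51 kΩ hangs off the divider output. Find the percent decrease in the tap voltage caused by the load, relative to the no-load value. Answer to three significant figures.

8.90 %

Unloaded V = 27.8 × 977/2177 = 12.476 V.
Loaded: R2‖R_L = 829.9 Ω, giving V = 27.8 × 829.9/2030 = 11.365 V.
Drop = (12.476 − 11.365) / 12.476 = 8.90 %.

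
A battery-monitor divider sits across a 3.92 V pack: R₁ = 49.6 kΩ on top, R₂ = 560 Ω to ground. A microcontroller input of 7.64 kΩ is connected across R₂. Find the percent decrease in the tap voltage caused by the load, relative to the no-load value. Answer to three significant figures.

The divider's output (Thévenin) resistance is R₁‖R₂ = 553.7 Ω.
Fractional drop under load = R_th/(R_th + R_L) = 553.7 / (553.7 + 7640) = 0.06758.
So the output falls by 6.76 %.

6.76 %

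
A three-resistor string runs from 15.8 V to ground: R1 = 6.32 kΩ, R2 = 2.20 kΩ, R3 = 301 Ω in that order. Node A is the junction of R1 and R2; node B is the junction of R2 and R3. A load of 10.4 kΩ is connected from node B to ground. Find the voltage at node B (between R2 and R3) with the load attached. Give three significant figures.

V ≈ 0.524 V

At node B, R3 is in parallel with the load: R3‖R_L = 292.5 Ω.
Below node A the resistance is R2 + (R3‖R_L) = 2493 Ω, so V_A = 15.8 × 2493/8813 = 4.469 V.
Then V_B = V_A × (R3‖R_L)/(R2 + R3‖R_L) = 4.469 × 292.5/2493 = 0.524 V.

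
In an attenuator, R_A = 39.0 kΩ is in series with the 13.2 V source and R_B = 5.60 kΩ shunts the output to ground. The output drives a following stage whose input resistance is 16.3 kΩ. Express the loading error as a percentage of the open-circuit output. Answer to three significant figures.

Unloaded V = 13.2 × 5.60/44.60 = 1.657 V.
Loaded: R_B‖R_L = 4.168 kΩ, giving V = 13.2 × 4.168/43.17 = 1.275 V.
Drop = (1.657 − 1.275) / 1.657 = 23.1 %.

23.1 %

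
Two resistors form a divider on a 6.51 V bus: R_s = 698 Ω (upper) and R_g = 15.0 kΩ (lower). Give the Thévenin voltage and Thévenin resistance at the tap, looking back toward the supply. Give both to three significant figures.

V_th = 6.22 V, R_th = 667 Ω

V_th is the open-circuit tap voltage: 6.51 × 15000/(698 + 15000) = 6.22 V.
With the supply zeroed, R_s and R_g appear in parallel from the tap: R_th = R_s‖R_g = (698 × 15000)/15700 = 667 Ω.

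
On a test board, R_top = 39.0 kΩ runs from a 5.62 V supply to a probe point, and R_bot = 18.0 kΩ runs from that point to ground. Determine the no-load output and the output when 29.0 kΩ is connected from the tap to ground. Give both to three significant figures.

Unloaded: 1.77 V; loaded: 1.25 V

Open-circuit: V = 5.62 × 18.0/(39.0 + 18.0) = 1.77 V.
With the load, R_bot becomes R_bot‖R_L = 11.11 kΩ, so V = 5.62 × 11.11/50.11 = 1.25 V.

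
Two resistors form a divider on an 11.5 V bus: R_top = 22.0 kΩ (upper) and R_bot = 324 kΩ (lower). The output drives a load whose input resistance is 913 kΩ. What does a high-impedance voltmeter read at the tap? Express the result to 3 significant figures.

The load sits in parallel with R_bot: R_bot‖R_L = (324 × 913) / (324 + 913) = 239.1 kΩ.
V_out = 11.5 × 239.1 / (22.0 + 239.1) = 11.5 × 239.1/261.1 = 10.5 V.

V_out ≈ 10.5 V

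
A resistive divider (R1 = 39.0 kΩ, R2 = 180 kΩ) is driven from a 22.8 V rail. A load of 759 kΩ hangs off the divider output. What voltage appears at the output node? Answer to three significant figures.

V_out ≈ 18.0 V

The load sits in parallel with R2: R2‖R_L = (180 × 759) / (180 + 759) = 145.5 kΩ.
V_out = 22.8 × 145.5 / (39.0 + 145.5) = 22.8 × 145.5/184.5 = 18.0 V.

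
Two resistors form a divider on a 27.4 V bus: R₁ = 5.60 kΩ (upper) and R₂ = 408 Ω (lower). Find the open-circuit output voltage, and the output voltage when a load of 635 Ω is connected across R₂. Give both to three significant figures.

Open-circuit: V = 27.4 × 408/(5600 + 408) = 1.86 V.
With the load, R₂ becomes R₂‖R_L = 248.4 Ω, so V = 27.4 × 248.4/5848 = 1.16 V.

Unloaded: 1.86 V; loaded: 1.16 V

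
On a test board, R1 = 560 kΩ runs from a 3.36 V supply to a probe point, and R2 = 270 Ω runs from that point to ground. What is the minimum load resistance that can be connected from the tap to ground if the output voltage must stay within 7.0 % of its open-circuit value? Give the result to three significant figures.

Output resistance R_th = R1‖R2 = (560000 × 270)/560300 = 269.9 Ω.
The fractional drop is R_th/(R_th + R_L); requiring this ≤ 0.0700 gives R_L ≥ R_th(1/0.0700 − 1) = 269.9 × 13.29 = 3.59 kΩ.

R_L(min) ≈ 3.59 kΩ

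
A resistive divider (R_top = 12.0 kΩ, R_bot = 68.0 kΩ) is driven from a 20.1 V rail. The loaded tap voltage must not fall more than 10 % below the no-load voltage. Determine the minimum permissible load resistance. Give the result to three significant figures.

Output resistance R_th = R_top‖R_bot = (12.0 × 68.0)/80.00 = 10.20 kΩ.
The fractional drop is R_th/(R_th + R_L); requiring this ≤ 0.100 gives R_L ≥ R_th(1/0.100 − 1) = 10.20 × 9.000 = 91.8 kΩ.

R_L(min) ≈ 91.8 kΩ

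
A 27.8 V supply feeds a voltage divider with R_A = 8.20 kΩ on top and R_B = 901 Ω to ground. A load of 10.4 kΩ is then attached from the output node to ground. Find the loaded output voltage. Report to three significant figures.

The load sits in parallel with R_B: R_B‖R_L = (901 × 10400) / (901 + 10400) = 829.2 Ω.
V_out = 27.8 × 829.2 / (8200 + 829.2) = 27.8 × 829.2/9029 = 2.55 V.

V_out ≈ 2.55 V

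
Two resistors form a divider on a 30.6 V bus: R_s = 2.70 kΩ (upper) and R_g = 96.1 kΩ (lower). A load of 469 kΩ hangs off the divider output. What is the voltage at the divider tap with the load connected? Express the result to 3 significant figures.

The load sits in parallel with R_g: R_g‖R_L = (96.1 × 469) / (96.1 + 469) = 79.76 kΩ.
V_out = 30.6 × 79.76 / (2.70 + 79.76) = 30.6 × 79.76/82.46 = 29.6 V.

V_out ≈ 29.6 V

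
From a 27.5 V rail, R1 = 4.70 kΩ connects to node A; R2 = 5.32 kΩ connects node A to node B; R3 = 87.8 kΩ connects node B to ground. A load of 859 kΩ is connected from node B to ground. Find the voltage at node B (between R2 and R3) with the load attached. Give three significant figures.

At node B, R3 is in parallel with the load: R3‖R_L = 79.66 kΩ.
Below node A the resistance is R2 + (R3‖R_L) = 84.98 kΩ, so V_A = 27.5 × 84.98/89.68 = 26.06 V.
Then V_B = V_A × (R3‖R_L)/(R2 + R3‖R_L) = 26.06 × 79.66/84.98 = 24.4 V.

V ≈ 24.4 V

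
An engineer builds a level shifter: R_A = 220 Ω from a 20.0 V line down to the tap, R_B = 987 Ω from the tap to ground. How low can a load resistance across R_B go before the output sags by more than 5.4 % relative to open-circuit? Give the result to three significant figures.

R_L(min) ≈ 3.15 kΩ

Output resistance R_th = R_A‖R_B = (220 × 987)/1207 = 179.9 Ω.
The fractional drop is R_th/(R_th + R_L); requiring this ≤ 0.0540 gives R_L ≥ R_th(1/0.0540 − 1) = 179.9 × 17.52 = 3.15 kΩ.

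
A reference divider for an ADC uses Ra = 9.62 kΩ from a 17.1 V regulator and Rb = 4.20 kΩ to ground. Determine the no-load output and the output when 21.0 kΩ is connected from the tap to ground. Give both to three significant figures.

Unloaded: 5.20 V; loaded: 4.56 V

Open-circuit: V = 17.1 × 4.20/(9.62 + 4.20) = 5.20 V.
With the load, Rb becomes Rb‖R_L = 3.500 kΩ, so V = 17.1 × 3.500/13.12 = 4.56 V.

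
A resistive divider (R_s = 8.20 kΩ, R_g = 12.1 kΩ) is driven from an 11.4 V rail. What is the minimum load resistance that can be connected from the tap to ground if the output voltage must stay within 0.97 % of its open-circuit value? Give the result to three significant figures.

R_L(min) ≈ 499 kΩ

Output resistance R_th = R_s‖R_g = (8.20 × 12.1)/20.30 = 4.888 kΩ.
The fractional drop is R_th/(R_th + R_L); requiring this ≤ 0.00970 gives R_L ≥ R_th(1/0.00970 − 1) = 4.888 × 102.1 = 499 kΩ.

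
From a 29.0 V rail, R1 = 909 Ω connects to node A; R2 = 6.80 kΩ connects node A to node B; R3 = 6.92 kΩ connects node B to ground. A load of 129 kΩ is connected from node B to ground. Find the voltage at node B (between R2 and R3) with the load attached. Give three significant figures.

At node B, R3 is in parallel with the load: R3‖R_L = 6568 Ω.
Below node A the resistance is R2 + (R3‖R_L) = 13370 Ω, so V_A = 29.0 × 13370/14280 = 27.15 V.
Then V_B = V_A × (R3‖R_L)/(R2 + R3‖R_L) = 27.15 × 6568/13370 = 13.3 V.

V ≈ 13.3 V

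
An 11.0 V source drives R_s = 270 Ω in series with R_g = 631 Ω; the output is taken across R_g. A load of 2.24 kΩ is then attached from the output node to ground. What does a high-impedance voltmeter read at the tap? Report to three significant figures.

V_out ≈ 7.10 V

The load sits in parallel with R_g: R_g‖R_L = (631 × 2240) / (631 + 2240) = 492.3 Ω.
V_out = 11.0 × 492.3 / (270 + 492.3) = 11.0 × 492.3/762.3 = 7.10 V.
(Unloaded it would have been 7.70 V.)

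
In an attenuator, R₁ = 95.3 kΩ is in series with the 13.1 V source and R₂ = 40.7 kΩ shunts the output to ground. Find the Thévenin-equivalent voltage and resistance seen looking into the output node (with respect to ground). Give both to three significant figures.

V_th is the open-circuit tap voltage: 13.1 × 40.7/(95.3 + 40.7) = 3.92 V.
With the supply zeroed, R₁ and R₂ appear in parallel from the tap: R_th = R₁‖R₂ = (95.3 × 40.7)/136.0 = 28.5 kΩ.

V_th = 3.92 V, R_th = 28.5 kΩ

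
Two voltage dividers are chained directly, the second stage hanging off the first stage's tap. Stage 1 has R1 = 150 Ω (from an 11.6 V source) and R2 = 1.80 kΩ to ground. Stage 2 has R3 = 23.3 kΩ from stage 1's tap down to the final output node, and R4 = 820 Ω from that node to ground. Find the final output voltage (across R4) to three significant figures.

Stage 2 presents R3+R4 = 24120 Ω as a load on stage 1's tap.
Stage 1's lower leg becomes R2‖(R3+R4) = 1675 Ω, so V_mid = 11.6 × 1675/1825 = 10.65 V.
Stage 2 is itself unloaded: V_out = V_mid × R4/(R3+R4) = 10.65 × 820/24120 = 0.362 V.

V_out ≈ 0.362 V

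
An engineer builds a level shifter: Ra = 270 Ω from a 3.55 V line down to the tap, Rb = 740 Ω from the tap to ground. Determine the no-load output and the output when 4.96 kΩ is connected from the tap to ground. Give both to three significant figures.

Open-circuit: V = 3.55 × 740/(270 + 740) = 2.60 V.
With the load, Rb becomes Rb‖R_L = 643.9 Ω, so V = 3.55 × 643.9/913.9 = 2.50 V.

Unloaded: 2.60 V; loaded: 2.50 V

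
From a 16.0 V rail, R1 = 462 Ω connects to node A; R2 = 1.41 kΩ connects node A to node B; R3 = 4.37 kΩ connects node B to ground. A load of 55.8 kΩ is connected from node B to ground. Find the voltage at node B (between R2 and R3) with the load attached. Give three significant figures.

At node B, R3 is in parallel with the load: R3‖R_L = 4053 Ω.
Below node A the resistance is R2 + (R3‖R_L) = 5463 Ω, so V_A = 16.0 × 5463/5925 = 14.75 V.
Then V_B = V_A × (R3‖R_L)/(R2 + R3‖R_L) = 14.75 × 4053/5463 = 10.9 V.

V ≈ 10.9 V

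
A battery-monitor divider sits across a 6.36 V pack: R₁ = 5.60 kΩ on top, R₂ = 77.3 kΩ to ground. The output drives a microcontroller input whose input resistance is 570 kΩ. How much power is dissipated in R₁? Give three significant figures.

P ≈ 0.0417 mW

Total resistance from the source is R₁ + (R₂‖R_L) = 73.67 kΩ, so I = 6.36/73.67 kΩ = 0.08633 mA.
P = I²·R₁ = (0.08633 mA)² × 5.60 kΩ = 0.0417 mW.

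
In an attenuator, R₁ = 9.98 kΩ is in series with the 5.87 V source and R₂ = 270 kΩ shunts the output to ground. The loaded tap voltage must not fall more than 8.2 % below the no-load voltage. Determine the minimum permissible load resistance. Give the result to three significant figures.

R_L(min) ≈ 108 kΩ

Output resistance R_th = R₁‖R₂ = (9.98 × 270)/280.0 = 9.624 kΩ.
The fractional drop is R_th/(R_th + R_L); requiring this ≤ 0.0820 gives R_L ≥ R_th(1/0.0820 − 1) = 9.624 × 11.20 = 108 kΩ.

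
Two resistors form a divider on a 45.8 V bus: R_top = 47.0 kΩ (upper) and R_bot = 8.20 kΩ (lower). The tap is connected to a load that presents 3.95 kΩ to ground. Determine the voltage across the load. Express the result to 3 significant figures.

V_out ≈ 2.46 V

The load sits in parallel with R_bot: R_bot‖R_L = (8.20 × 3.95) / (8.20 + 3.95) = 2.666 kΩ.
V_out = 45.8 × 2.666 / (47.0 + 2.666) = 45.8 × 2.666/49.67 = 2.46 V.
(Unloaded it would have been 6.80 V.)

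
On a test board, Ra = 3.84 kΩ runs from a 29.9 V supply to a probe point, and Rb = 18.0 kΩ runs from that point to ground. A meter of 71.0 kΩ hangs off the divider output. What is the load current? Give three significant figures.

Rb‖R_L = 14.36 kΩ; V_out = 29.9 × 14.36/18.20 = 23.59 V.
I_L = V_out / R_L = 23.59 / 71.0 kΩ = 0.332 mA.

I_L ≈ 0.332 mA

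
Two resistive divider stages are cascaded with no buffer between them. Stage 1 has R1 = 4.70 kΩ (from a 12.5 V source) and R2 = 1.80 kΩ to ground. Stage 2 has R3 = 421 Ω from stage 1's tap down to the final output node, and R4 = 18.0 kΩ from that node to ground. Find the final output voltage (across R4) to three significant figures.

V_out ≈ 3.16 V

Stage 2 presents R3+R4 = 18420 Ω as a load on stage 1's tap.
Stage 1's lower leg becomes R2‖(R3+R4) = 1640 Ω, so V_mid = 12.5 × 1640/6340 = 3.233 V.
Stage 2 is itself unloaded: V_out = V_mid × R4/(R3+R4) = 3.233 × 18000/18420 = 3.16 V.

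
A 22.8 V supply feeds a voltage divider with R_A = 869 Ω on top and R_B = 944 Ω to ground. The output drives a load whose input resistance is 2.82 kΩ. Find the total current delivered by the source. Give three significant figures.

I ≈ 14.5 mA

R_B‖R_L = 707.2 Ω, so the source sees R_A + R_B‖R_L = 1576 Ω.
I = 22.8 V / 1576 Ω = 14.5 mA.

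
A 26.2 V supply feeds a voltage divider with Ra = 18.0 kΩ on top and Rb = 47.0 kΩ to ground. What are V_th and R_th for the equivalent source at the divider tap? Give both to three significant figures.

V_th = 18.9 V, R_th = 13.0 kΩ

V_th is the open-circuit tap voltage: 26.2 × 47.0/(18.0 + 47.0) = 18.9 V.
With the supply zeroed, Ra and Rb appear in parallel from the tap: R_th = Ra‖Rb = (18.0 × 47.0)/65.00 = 13.0 kΩ.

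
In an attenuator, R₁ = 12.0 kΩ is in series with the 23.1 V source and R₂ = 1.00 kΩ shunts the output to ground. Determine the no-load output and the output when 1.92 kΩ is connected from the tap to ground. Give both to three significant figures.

Open-circuit: V = 23.1 × 1.00/(12.0 + 1.00) = 1.78 V.
With the load, R₂ becomes R₂‖R_L = 0.6575 kΩ, so V = 23.1 × 0.6575/12.66 = 1.20 V.

Unloaded: 1.78 V; loaded: 1.20 V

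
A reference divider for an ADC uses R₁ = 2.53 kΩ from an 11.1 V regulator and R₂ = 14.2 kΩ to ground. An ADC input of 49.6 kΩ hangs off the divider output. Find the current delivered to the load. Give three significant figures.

I_L ≈ 0.182 mA

R₂‖R_L = 11.04 kΩ; V_out = 11.1 × 11.04/13.57 = 9.030 V.
I_L = V_out / R_L = 9.030 / 49.6 kΩ = 0.182 mA.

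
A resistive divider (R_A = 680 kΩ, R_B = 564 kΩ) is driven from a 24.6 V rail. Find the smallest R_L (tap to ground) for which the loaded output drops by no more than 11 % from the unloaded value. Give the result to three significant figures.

R_L(min) ≈ 2.49 MΩ

Output resistance R_th = R_A‖R_B = (680 × 564)/1244 = 308.3 kΩ.
The fractional drop is R_th/(R_th + R_L); requiring this ≤ 0.110 gives R_L ≥ R_th(1/0.110 − 1) = 308.3 × 8.091 = 2.49 MΩ.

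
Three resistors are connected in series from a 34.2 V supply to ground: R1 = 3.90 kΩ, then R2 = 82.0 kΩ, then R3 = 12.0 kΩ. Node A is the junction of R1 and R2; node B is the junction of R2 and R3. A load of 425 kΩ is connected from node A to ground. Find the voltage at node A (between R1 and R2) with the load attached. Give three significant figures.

Below node A the series string R2+R3 = 94.00 kΩ sits in parallel with the 425 kΩ load: 76.97 kΩ.
V_A = 34.2 × 76.97/(3.90 + 76.97) = 32.6 V.

V ≈ 32.6 V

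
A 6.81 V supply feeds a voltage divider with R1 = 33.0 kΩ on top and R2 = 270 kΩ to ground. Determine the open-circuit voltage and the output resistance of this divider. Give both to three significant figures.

V_th = 6.07 V, R_th = 29.4 kΩ

V_th is the open-circuit tap voltage: 6.81 × 270/(33.0 + 270) = 6.07 V.
With the supply zeroed, R1 and R2 appear in parallel from the tap: R_th = R1‖R2 = (33.0 × 270)/303.0 = 29.4 kΩ.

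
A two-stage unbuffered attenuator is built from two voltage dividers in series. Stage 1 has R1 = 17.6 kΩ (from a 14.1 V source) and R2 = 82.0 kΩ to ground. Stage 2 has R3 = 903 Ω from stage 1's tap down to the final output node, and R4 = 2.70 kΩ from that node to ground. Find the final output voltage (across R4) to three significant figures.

V_out ≈ 1.73 V

Stage 2 presents R3+R4 = 3603 Ω as a load on stage 1's tap.
Stage 1's lower leg becomes R2‖(R3+R4) = 3451 Ω, so V_mid = 14.1 × 3451/21050 = 2.312 V.
Stage 2 is itself unloaded: V_out = V_mid × R4/(R3+R4) = 2.312 × 2700/3603 = 1.73 V.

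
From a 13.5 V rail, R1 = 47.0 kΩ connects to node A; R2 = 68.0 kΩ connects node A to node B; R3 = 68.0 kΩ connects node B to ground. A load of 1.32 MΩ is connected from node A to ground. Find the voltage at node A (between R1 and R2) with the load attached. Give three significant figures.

V ≈ 9.77 V

Below node A the series string R2+R3 = 136.0 kΩ sits in parallel with the 1320 kΩ load: 123.3 kΩ.
V_A = 13.5 × 123.3/(47.0 + 123.3) = 9.77 V.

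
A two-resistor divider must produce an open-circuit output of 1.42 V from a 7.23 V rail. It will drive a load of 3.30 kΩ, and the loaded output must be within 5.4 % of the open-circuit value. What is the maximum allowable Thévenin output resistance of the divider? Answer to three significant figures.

Loading drop = R_th/(R_th + R_L) ≤ 0.0540, so R_th ≤ R_L · ε/(1−ε) = 3.30 kΩ × 0.0540/0.9460 = 188 Ω.
(Any R1, R2 with R2/(R1+R2) = 0.196 and R1‖R2 ≤ 188 Ω will meet the spec.)

R_th ≤ 188 Ω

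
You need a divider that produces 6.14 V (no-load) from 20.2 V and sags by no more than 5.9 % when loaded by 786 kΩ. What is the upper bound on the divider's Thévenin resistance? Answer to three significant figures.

Loading drop = R_th/(R_th + R_L) ≤ 0.0590, so R_th ≤ R_L · ε/(1−ε) = 786 kΩ × 0.0590/0.9410 = 49.3 kΩ.
(Any R1, R2 with R2/(R1+R2) = 0.304 and R1‖R2 ≤ 49.3 kΩ will meet the spec.)

R_th ≤ 49.3 kΩ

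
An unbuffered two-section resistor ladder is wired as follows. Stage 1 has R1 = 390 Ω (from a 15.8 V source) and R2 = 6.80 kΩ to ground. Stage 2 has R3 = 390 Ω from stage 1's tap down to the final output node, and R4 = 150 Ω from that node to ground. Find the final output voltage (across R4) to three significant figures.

V_out ≈ 2.47 V

Stage 2 presents R3+R4 = 540.0 Ω as a load on stage 1's tap.
Stage 1's lower leg becomes R2‖(R3+R4) = 500.3 Ω, so V_mid = 15.8 × 500.3/890.3 = 8.879 V.
Stage 2 is itself unloaded: V_out = V_mid × R4/(R3+R4) = 8.879 × 150/540.0 = 2.47 V.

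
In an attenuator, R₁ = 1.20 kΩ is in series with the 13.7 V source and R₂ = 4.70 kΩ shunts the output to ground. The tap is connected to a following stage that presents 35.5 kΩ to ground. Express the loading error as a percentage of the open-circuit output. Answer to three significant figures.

The divider's output (Thévenin) resistance is R₁‖R₂ = 0.9559 kΩ.
Fractional drop under load = R_th/(R_th + R_L) = 0.9559 / (0.9559 + 35.5) = 0.02622.
So the output falls by 2.62 %.

2.62 %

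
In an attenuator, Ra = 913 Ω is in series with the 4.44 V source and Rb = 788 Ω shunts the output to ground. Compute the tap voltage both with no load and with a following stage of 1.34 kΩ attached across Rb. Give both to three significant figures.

Unloaded: 2.06 V; loaded: 1.56 V

Open-circuit: V = 4.44 × 788/(913 + 788) = 2.06 V.
With the load, Rb becomes Rb‖R_L = 496.2 Ω, so V = 4.44 × 496.2/1409 = 1.56 V.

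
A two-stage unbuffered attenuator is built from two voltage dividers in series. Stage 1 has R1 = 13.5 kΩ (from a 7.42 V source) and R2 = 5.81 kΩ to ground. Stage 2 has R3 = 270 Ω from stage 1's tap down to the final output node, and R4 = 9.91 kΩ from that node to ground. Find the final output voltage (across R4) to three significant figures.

V_out ≈ 1.55 V

Stage 2 presents R3+R4 = 10180 Ω as a load on stage 1's tap.
Stage 1's lower leg becomes R2‖(R3+R4) = 3699 Ω, so V_mid = 7.42 × 3699/17200 = 1.596 V.
Stage 2 is itself unloaded: V_out = V_mid × R4/(R3+R4) = 1.596 × 9910/10180 = 1.55 V.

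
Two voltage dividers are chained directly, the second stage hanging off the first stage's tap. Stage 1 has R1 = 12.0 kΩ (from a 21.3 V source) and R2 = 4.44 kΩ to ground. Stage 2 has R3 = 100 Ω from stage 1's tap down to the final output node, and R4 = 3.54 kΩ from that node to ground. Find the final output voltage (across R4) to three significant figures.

V_out ≈ 2.96 V

Stage 2 presents R3+R4 = 3640 Ω as a load on stage 1's tap.
Stage 1's lower leg becomes R2‖(R3+R4) = 2000 Ω, so V_mid = 21.3 × 2000/14000 = 3.043 V.
Stage 2 is itself unloaded: V_out = V_mid × R4/(R3+R4) = 3.043 × 3540/3640 = 2.96 V.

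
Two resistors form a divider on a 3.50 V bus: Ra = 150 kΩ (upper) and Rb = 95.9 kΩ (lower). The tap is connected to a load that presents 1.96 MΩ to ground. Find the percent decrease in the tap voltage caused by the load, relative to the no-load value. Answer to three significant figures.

2.90 %

The divider's output (Thévenin) resistance is Ra‖Rb = 58.50 kΩ.
Fractional drop under load = R_th/(R_th + R_L) = 58.50 / (58.50 + 1960) = 0.02898.
So the output falls by 2.90 %.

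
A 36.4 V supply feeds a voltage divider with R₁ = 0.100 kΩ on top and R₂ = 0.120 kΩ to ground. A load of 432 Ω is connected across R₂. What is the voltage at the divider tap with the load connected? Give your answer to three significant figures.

The load sits in parallel with R₂: R₂‖R_L = (120 × 432) / (120 + 432) = 93.91 Ω.
V_out = 36.4 × 93.91 / (100 + 93.91) = 36.4 × 93.91/193.9 = 17.6 V.

V_out ≈ 17.6 V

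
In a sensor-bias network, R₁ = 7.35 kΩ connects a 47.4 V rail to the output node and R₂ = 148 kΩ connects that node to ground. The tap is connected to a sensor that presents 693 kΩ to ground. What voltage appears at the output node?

V_out ≈ 44.7 V

The load sits in parallel with R₂: R₂‖R_L = (148 × 693) / (148 + 693) = 122.0 kΩ.
V_out = 47.4 × 122.0 / (7.35 + 122.0) = 47.4 × 122.0/129.3 = 44.7 V.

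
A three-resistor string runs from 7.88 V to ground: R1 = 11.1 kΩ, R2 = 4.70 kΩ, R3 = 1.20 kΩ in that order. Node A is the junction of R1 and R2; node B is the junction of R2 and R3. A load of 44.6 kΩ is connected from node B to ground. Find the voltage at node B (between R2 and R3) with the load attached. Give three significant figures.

At node B, R3 is in parallel with the load: R3‖R_L = 1.169 kΩ.
Below node A the resistance is R2 + (R3‖R_L) = 5.869 kΩ, so V_A = 7.88 × 5.869/16.97 = 2.725 V.
Then V_B = V_A × (R3‖R_L)/(R2 + R3‖R_L) = 2.725 × 1.169/5.869 = 0.543 V.

V ≈ 0.543 V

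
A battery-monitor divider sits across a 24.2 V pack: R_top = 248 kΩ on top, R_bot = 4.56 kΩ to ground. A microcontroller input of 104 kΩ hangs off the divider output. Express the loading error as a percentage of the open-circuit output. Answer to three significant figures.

The divider's output (Thévenin) resistance is R_top‖R_bot = 4.478 kΩ.
Fractional drop under load = R_th/(R_th + R_L) = 4.478 / (4.478 + 104) = 0.04128.
So the output falls by 4.13 %.

4.13 %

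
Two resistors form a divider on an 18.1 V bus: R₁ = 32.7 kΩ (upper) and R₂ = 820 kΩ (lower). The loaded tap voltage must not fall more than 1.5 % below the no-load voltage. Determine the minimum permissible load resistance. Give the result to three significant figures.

R_L(min) ≈ 2.06 MΩ

Output resistance R_th = R₁‖R₂ = (32.7 × 820)/852.7 = 31.45 kΩ.
The fractional drop is R_th/(R_th + R_L); requiring this ≤ 0.0150 gives R_L ≥ R_th(1/0.0150 − 1) = 31.45 × 65.67 = 2.06 MΩ.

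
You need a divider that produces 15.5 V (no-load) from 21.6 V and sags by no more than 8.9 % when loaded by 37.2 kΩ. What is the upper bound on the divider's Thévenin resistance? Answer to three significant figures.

R_th ≤ 3.63 kΩ

Loading drop = R_th/(R_th + R_L) ≤ 0.0890, so R_th ≤ R_L · ε/(1−ε) = 37.2 kΩ × 0.0890/0.9110 = 3.63 kΩ.
(Any R1, R2 with R2/(R1+R2) = 0.718 and R1‖R2 ≤ 3.63 kΩ will meet the spec.)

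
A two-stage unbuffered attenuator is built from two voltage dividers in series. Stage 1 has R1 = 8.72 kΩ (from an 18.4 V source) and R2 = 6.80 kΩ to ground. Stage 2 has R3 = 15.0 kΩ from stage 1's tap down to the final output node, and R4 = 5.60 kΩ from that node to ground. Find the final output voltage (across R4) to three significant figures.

V_out ≈ 1.85 V

Stage 2 presents R3+R4 = 20.60 kΩ as a load on stage 1's tap.
Stage 1's lower leg becomes R2‖(R3+R4) = 5.112 kΩ, so V_mid = 18.4 × 5.112/13.83 = 6.801 V.
Stage 2 is itself unloaded: V_out = V_mid × R4/(R3+R4) = 6.801 × 5.60/20.60 = 1.85 V.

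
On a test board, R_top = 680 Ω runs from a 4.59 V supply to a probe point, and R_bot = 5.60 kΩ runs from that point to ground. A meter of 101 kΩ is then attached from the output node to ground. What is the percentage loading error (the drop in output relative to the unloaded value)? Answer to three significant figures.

0.597 %

The divider's output (Thévenin) resistance is R_top‖R_bot = 606.4 Ω.
Fractional drop under load = R_th/(R_th + R_L) = 606.4 / (606.4 + 101000) = 0.005968.
So the output falls by 0.597 %.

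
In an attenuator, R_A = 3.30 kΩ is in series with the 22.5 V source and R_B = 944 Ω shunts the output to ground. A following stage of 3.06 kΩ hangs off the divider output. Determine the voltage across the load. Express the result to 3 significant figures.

V_out ≈ 4.04 V

The load sits in parallel with R_B: R_B‖R_L = (944 × 3060) / (944 + 3060) = 721.4 Ω.
V_out = 22.5 × 721.4 / (3300 + 721.4) = 22.5 × 721.4/4021 = 4.04 V.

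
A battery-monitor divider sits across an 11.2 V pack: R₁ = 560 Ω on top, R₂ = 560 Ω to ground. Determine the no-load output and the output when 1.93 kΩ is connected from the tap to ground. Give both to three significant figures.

Open-circuit: V = 11.2 × 560/(560 + 560) = 5.60 V.
With the load, R₂ becomes R₂‖R_L = 434.1 Ω, so V = 11.2 × 434.1/994.1 = 4.89 V.

Unloaded: 5.60 V; loaded: 4.89 V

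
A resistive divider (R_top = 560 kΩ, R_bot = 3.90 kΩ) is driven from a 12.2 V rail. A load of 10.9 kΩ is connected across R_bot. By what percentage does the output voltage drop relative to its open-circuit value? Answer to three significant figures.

The divider's output (Thévenin) resistance is R_top‖R_bot = 3.873 kΩ.
Fractional drop under load = R_th/(R_th + R_L) = 3.873 / (3.873 + 10.9) = 0.2622.
So the output falls by 26.2 %.

26.2 %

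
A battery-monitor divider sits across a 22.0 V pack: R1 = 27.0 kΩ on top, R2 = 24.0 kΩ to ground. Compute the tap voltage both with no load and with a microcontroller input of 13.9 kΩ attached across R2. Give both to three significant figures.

Open-circuit: V = 22.0 × 24.0/(27.0 + 24.0) = 10.4 V.
With the load, R2 becomes R2‖R_L = 8.802 kΩ, so V = 22.0 × 8.802/35.80 = 5.41 V.

Unloaded: 10.4 V; loaded: 5.41 V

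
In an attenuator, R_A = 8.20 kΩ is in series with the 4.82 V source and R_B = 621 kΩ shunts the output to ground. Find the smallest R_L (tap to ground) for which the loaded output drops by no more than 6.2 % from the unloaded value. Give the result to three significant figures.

Output resistance R_th = R_A‖R_B = (8.20 × 621)/629.2 = 8.093 kΩ.
The fractional drop is R_th/(R_th + R_L); requiring this ≤ 0.0620 gives R_L ≥ R_th(1/0.0620 − 1) = 8.093 × 15.13 = 122 kΩ.

R_L(min) ≈ 122 kΩ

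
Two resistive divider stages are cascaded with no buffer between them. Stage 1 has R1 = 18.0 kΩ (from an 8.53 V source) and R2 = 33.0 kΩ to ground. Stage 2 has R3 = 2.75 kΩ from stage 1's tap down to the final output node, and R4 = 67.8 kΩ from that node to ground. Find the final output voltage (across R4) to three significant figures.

Stage 2 presents R3+R4 = 70.55 kΩ as a load on stage 1's tap.
Stage 1's lower leg becomes R2‖(R3+R4) = 22.48 kΩ, so V_mid = 8.53 × 22.48/40.48 = 4.737 V.
Stage 2 is itself unloaded: V_out = V_mid × R4/(R3+R4) = 4.737 × 67.8/70.55 = 4.55 V.

V_out ≈ 4.55 V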